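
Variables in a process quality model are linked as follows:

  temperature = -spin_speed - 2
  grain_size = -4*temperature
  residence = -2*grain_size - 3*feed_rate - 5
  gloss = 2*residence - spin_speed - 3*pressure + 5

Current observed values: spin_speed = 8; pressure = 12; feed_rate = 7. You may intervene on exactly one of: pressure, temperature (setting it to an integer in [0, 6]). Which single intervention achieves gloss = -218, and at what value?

set pressure = 1

Intervening on pressure: with other inputs at their observed values, gloss = -3*pressure - 215. Solving for -218 gives pressure = 1, within [0, 6].
Intervening on temperature: gloss = 16*temperature - 91. Reaching -218 requires temperature = -127/16, not an integer.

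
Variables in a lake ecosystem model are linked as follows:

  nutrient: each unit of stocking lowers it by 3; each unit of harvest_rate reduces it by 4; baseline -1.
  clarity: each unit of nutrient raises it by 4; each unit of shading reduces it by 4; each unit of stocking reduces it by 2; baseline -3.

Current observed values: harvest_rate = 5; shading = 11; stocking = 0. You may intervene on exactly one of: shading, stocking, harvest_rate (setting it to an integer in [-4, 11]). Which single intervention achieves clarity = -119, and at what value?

set shading = 8

Intervening on shading: with other inputs at their observed values, clarity = -4*shading - 87. Solving for -119 gives shading = 8, within [-4, 11].
Intervening on stocking: clarity = -14*stocking - 131. Reaching -119 requires stocking = -6/7, not an integer.
Intervening on harvest_rate: clarity = -16*harvest_rate - 51. Reaching -119 requires harvest_rate = 17/4, not an integer.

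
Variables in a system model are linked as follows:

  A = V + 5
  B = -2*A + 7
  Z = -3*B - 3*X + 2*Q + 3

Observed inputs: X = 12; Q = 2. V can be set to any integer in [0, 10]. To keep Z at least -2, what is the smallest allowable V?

Substituting into the B equation gives B = -2*V - 3.
Substituting into the Z equation gives Z = 6*V - 20.
Require 6*V - 20 ≥ -2, so V ≥ 3.
The smallest integer in [0, 10] satisfying this is 3.

V = 3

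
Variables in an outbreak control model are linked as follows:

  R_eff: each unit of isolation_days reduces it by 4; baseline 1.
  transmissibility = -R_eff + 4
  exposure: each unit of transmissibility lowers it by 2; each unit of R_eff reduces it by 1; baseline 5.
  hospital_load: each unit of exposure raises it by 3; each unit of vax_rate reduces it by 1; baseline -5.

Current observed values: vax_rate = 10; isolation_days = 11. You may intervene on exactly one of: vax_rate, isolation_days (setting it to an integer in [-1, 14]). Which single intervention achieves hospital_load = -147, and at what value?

set vax_rate = 4

Intervening on vax_rate: with other inputs at their observed values, hospital_load = -vax_rate - 143. Solving for -147 gives vax_rate = 4, within [-1, 14].
Intervening on isolation_days: hospital_load = -12*isolation_days - 21. Reaching -147 requires isolation_days = 21/2, not an integer.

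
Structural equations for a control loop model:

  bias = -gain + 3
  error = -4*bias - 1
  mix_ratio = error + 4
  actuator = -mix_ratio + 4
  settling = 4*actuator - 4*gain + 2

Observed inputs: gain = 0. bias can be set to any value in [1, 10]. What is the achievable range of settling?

22 to 166

Intervening on bias fixes its value directly, overriding its dependence on gain.
Substituting into the mix_ratio equation gives mix_ratio = -4*bias + 3.
Substituting into the actuator equation gives actuator = 4*bias + 1.
So settling = 16*bias + 6.
Linear in bias, so extremes are at the endpoints: bias = 1 gives settling = 22; bias = 10 gives settling = 166.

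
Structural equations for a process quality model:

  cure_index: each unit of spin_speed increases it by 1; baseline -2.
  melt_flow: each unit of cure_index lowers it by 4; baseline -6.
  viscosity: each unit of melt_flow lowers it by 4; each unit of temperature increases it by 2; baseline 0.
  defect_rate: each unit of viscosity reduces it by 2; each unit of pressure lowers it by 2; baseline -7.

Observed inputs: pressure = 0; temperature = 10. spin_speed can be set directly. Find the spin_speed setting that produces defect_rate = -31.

spin_speed = 0

Substituting into the melt_flow equation gives melt_flow = -4*spin_speed + 2.
Substituting into the viscosity equation gives viscosity = 16*spin_speed + 12.
This gives defect_rate = -32*spin_speed - 31.
Solve -32*spin_speed - 31 = -31: spin_speed = (-31 + 31) / -32 = 0.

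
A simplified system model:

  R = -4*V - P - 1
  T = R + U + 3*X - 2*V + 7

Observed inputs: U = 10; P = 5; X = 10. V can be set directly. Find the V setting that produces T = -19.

Substituting into the R equation gives R = -4*V - 6.
Substituting into the T equation gives T = -6*V + 41.
Solve -6*V + 41 = -19: V = (-19 - 41) / -6 = 10.

V = 10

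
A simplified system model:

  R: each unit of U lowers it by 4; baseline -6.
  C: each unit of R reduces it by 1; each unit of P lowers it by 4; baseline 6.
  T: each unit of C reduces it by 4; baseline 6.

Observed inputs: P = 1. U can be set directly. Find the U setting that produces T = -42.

U = 1

Substituting into the C equation gives C = 4*U + 8.
Substituting into the T equation gives T = -16*U - 26.
Solve -16*U - 26 = -42: U = (-42 + 26) / -16 = 1.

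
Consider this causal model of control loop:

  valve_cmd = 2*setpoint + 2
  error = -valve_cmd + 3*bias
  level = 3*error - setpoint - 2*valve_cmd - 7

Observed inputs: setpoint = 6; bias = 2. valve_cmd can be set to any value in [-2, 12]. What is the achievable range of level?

Intervening on valve_cmd fixes its value directly, overriding its dependence on setpoint.
Substituting into the error equation gives error = -valve_cmd + 6.
Substituting into the level equation gives level = -5*valve_cmd + 5.
Linear in valve_cmd, so extremes are at the endpoints: valve_cmd = -2 gives level = 15; valve_cmd = 12 gives level = -55.

-55 to 15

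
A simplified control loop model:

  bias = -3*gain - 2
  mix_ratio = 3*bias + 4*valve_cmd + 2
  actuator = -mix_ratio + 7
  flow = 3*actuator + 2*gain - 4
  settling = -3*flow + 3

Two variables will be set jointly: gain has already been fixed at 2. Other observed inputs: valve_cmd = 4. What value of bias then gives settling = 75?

bias = -1

With gain held at 2:
Intervening on bias fixes its value directly, overriding its dependence on gain.
Substituting into the mix_ratio equation gives mix_ratio = 3*bias + 18.
So actuator = -3*bias - 11.
Substituting into the flow equation gives flow = -9*bias - 33.
settling becomes 27*bias + 102.
Solve 27*bias + 102 = 75: bias = (75 - 102) / 27 = -1.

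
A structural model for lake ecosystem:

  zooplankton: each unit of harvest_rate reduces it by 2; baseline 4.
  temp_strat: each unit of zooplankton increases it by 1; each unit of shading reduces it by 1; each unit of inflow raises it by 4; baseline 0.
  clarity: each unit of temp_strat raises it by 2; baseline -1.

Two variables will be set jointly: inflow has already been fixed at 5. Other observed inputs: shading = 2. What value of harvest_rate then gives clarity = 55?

harvest_rate = -3

With inflow held at 5:
Substituting into the temp_strat equation gives temp_strat = -2*harvest_rate + 22.
Substituting into the clarity equation gives clarity = -4*harvest_rate + 43.
Solve -4*harvest_rate + 43 = 55: harvest_rate = (55 - 43) / -4 = -3.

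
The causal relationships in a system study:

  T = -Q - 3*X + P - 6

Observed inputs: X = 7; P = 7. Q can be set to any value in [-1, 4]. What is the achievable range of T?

Substituting into the T equation gives T = -Q - 20.
Linear in Q, so extremes are at the endpoints: Q = -1 gives T = -19; Q = 4 gives T = -24.

-24 to -19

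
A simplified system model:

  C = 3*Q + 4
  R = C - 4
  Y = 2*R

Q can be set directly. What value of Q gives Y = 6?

Q = 1

Substituting into the R equation gives R = 3*Q.
Substituting into the Y equation gives Y = 6*Q.
Solve 6*Q = 6: Q = 6 / 6 = 1.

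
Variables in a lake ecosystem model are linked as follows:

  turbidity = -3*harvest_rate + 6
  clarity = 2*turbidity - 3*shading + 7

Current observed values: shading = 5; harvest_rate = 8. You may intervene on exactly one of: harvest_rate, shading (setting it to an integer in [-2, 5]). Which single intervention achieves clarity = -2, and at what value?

Intervening on harvest_rate: with other inputs at their observed values, clarity = -6*harvest_rate + 4. Solving for -2 gives harvest_rate = 1, within [-2, 5].
Intervening on shading: clarity = -3*shading - 29. Reaching -2 requires shading = -9, outside [-2, 5].

set harvest_rate = 1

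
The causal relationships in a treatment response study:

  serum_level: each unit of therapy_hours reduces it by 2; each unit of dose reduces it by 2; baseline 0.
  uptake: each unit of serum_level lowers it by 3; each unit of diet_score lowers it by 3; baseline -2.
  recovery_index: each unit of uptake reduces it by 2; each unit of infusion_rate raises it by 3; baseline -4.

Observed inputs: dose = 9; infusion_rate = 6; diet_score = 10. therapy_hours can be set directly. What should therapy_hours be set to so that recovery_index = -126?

Substituting into the serum_level equation gives serum_level = -2*therapy_hours - 18.
uptake becomes 6*therapy_hours + 22.
So recovery_index = -12*therapy_hours - 30.
Solve -12*therapy_hours - 30 = -126: therapy_hours = (-126 + 30) / -12 = 8.

therapy_hours = 8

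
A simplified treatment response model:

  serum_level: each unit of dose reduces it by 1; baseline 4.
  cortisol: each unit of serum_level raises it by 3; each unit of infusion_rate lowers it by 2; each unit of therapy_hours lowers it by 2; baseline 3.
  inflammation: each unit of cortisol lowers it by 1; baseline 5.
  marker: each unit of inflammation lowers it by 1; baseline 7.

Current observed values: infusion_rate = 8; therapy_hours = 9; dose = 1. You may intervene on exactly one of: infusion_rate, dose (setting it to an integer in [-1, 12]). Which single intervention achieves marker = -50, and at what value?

Intervening on infusion_rate: marker = -2*infusion_rate - 4. Reaching -50 requires infusion_rate = 23, outside [-1, 12].
Intervening on dose: with other inputs at their observed values, marker = -3*dose - 17. Solving for -50 gives dose = 11, within [-1, 12].

set dose = 11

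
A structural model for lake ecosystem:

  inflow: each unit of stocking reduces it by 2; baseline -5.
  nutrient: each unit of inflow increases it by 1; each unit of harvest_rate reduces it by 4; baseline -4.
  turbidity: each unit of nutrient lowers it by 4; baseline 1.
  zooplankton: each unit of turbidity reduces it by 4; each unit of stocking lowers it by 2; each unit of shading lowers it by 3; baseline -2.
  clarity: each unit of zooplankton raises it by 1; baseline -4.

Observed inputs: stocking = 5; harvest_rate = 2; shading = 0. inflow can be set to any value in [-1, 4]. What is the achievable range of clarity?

-228 to -148

Intervening on inflow fixes its value directly, overriding its dependence on stocking.
Substituting into the nutrient equation gives nutrient = inflow - 12.
Substituting into the turbidity equation gives turbidity = -4*inflow + 49.
So zooplankton = 16*inflow - 208.
So clarity = 16*inflow - 212.
Linear in inflow, so extremes are at the endpoints: inflow = -1 gives clarity = -228; inflow = 4 gives clarity = -148.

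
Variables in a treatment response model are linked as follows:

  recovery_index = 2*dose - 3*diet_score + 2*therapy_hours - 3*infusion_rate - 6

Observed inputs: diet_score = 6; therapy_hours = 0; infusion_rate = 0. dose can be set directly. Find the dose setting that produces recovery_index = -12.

Substituting into the recovery_index equation gives recovery_index = 2*dose - 24.
Solve 2*dose - 24 = -12: dose = (-12 + 24) / 2 = 6.

dose = 6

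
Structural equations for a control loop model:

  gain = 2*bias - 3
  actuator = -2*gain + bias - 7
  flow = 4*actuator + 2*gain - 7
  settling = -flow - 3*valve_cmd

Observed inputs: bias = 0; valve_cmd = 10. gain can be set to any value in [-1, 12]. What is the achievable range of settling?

Intervening on gain fixes its value directly, overriding its dependence on bias.
Substituting into the actuator equation gives actuator = -2*gain - 7.
This gives flow = -6*gain - 35.
So settling = 6*gain + 5.
Linear in gain, so extremes are at the endpoints: gain = -1 gives settling = -1; gain = 12 gives settling = 77.

-1 to 77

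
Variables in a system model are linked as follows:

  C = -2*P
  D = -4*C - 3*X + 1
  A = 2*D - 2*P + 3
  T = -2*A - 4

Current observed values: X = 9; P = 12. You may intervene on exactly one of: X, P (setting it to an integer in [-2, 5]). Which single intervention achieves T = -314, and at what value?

Intervening on X: with other inputs at their observed values, T = 12*X - 350. Solving for -314 gives X = 3, within [-2, 5].
Intervening on P: T = -28*P + 94. Reaching -314 requires P = 102/7, not an integer.

set X = 3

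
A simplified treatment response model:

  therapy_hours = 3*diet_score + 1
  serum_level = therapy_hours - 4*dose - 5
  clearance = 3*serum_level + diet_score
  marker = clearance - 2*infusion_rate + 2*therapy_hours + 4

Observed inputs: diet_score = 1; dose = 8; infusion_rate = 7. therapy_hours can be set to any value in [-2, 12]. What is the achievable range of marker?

-130 to -60

Intervening on therapy_hours fixes its value directly, overriding its dependence on diet_score.
Substituting into the serum_level equation gives serum_level = therapy_hours - 37.
Substituting into the clearance equation gives clearance = 3*therapy_hours - 110.
So marker = 5*therapy_hours - 120.
Linear in therapy_hours, so extremes are at the endpoints: therapy_hours = -2 gives marker = -130; therapy_hours = 12 gives marker = -60.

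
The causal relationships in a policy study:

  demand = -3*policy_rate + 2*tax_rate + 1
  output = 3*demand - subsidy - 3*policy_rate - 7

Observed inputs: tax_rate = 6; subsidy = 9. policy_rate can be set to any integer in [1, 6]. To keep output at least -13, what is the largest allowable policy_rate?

policy_rate = 3

Substituting into the demand equation gives demand = -3*policy_rate + 13.
Substituting into the output equation gives output = -12*policy_rate + 23.
Require -12*policy_rate + 23 ≥ -13, so policy_rate ≤ 3.
The largest integer in [1, 6] satisfying this is 3.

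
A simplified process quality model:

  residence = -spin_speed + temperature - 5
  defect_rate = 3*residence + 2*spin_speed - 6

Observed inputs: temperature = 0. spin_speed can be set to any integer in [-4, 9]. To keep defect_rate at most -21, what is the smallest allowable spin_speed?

spin_speed = 0

Substituting into the residence equation gives residence = -spin_speed - 5.
Substituting into the defect_rate equation gives defect_rate = -spin_speed - 21.
Require -spin_speed - 21 ≤ -21, so spin_speed ≥ 0.
The smallest integer in [-4, 9] satisfying this is 0.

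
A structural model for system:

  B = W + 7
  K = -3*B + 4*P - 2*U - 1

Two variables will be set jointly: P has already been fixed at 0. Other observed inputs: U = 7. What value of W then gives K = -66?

W = 10

With P held at 0:
Substituting into the K equation gives K = -3*W - 36.
Solve -3*W - 36 = -66: W = (-66 + 36) / -3 = 10.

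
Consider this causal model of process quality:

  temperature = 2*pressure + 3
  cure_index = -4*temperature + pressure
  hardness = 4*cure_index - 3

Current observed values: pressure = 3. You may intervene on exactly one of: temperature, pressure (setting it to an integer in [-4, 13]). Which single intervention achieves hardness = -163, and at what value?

set pressure = 4

Intervening on temperature: hardness = -16*temperature + 9. Reaching -163 requires temperature = 43/4, not an integer.
Intervening on pressure: with other inputs at their observed values, hardness = -28*pressure - 51. Solving for -163 gives pressure = 4, within [-4, 13].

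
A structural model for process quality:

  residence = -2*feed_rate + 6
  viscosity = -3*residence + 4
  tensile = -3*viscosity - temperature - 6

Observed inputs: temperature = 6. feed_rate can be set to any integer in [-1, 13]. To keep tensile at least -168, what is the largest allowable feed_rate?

feed_rate = 11

Substituting into the viscosity equation gives viscosity = 6*feed_rate - 14.
tensile becomes -18*feed_rate + 30.
Require -18*feed_rate + 30 ≥ -168, so feed_rate ≤ 11.
The largest integer in [-1, 13] satisfying this is 11.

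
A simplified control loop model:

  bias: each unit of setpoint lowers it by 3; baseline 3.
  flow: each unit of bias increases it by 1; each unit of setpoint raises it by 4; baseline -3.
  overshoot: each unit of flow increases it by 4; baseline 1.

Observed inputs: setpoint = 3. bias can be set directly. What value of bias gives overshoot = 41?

bias = 1

Intervening on bias fixes its value directly, overriding its dependence on setpoint.
Substituting into the flow equation gives flow = bias + 9.
overshoot becomes 4*bias + 37.
Solve 4*bias + 37 = 41: bias = (41 - 37) / 4 = 1.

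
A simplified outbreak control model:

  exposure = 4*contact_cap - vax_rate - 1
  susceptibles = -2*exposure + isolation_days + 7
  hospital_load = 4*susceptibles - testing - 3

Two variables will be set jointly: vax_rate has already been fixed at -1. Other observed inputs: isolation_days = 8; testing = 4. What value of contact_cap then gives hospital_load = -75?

With vax_rate held at -1:
Substituting into the exposure equation gives exposure = 4*contact_cap.
susceptibles becomes -8*contact_cap + 15.
So hospital_load = -32*contact_cap + 53.
Solve -32*contact_cap + 53 = -75: contact_cap = (-75 - 53) / -32 = 4.

contact_cap = 4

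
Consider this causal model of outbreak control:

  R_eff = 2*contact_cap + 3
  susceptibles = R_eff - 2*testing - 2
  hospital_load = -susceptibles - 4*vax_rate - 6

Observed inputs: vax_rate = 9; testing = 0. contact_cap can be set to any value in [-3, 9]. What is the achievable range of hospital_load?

Substituting into the susceptibles equation gives susceptibles = 2*contact_cap + 1.
Substituting into the hospital_load equation gives hospital_load = -2*contact_cap - 43.
Linear in contact_cap, so extremes are at the endpoints: contact_cap = -3 gives hospital_load = -37; contact_cap = 9 gives hospital_load = -61.

-61 to -37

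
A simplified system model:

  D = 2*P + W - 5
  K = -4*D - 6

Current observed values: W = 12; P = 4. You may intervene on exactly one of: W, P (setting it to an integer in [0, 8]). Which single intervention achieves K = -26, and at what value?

set W = 2

Intervening on W: with other inputs at their observed values, K = -4*W - 18. Solving for -26 gives W = 2, within [0, 8].
Intervening on P: K = -8*P - 34. Reaching -26 requires P = -1, outside [0, 8].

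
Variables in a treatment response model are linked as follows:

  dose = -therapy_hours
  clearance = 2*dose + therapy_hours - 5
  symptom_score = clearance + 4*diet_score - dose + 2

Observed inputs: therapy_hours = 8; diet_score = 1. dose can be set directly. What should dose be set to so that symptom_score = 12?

dose = 3

Intervening on dose fixes its value directly, overriding its dependence on therapy_hours.
Substituting into the clearance equation gives clearance = 2*dose + 3.
Substituting into the symptom_score equation gives symptom_score = dose + 9.
Solve dose + 9 = 12: dose = (12 - 9) / 1 = 3.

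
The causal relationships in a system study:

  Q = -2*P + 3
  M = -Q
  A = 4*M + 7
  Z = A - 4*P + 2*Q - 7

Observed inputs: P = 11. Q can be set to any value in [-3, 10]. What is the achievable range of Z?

Intervening on Q fixes its value directly, overriding its dependence on P.
Substituting into the A equation gives A = -4*Q + 7.
Substituting into the Z equation gives Z = -2*Q - 44.
Linear in Q, so extremes are at the endpoints: Q = -3 gives Z = -38; Q = 10 gives Z = -64.

-64 to -38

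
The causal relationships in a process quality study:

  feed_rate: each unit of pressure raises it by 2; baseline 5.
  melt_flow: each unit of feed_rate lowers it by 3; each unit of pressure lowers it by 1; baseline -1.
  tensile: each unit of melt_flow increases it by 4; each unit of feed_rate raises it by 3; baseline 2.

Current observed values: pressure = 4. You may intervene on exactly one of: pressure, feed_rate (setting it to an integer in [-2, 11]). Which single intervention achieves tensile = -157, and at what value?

Intervening on pressure: with other inputs at their observed values, tensile = -22*pressure - 47. Solving for -157 gives pressure = 5, within [-2, 11].
Intervening on feed_rate: tensile = -9*feed_rate - 18. Reaching -157 requires feed_rate = 139/9, not an integer.

set pressure = 5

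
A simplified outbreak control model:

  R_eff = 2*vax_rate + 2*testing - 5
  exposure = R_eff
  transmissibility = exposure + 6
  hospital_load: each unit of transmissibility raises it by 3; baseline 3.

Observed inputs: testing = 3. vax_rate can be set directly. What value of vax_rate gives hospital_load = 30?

vax_rate = 1

Substituting into the R_eff equation gives R_eff = 2*vax_rate + 1.
This gives exposure = 2*vax_rate + 1.
Substituting into the transmissibility equation gives transmissibility = 2*vax_rate + 7.
So hospital_load = 6*vax_rate + 24.
Solve 6*vax_rate + 24 = 30: vax_rate = (30 - 24) / 6 = 1.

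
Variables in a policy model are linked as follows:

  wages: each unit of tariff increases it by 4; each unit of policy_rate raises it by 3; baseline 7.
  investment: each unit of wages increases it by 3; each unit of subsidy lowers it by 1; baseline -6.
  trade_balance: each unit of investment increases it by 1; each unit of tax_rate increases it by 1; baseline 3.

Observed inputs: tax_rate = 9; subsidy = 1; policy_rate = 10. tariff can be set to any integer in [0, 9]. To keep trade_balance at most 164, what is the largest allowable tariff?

Substituting into the wages equation gives wages = 4*tariff + 37.
Substituting into the investment equation gives investment = 12*tariff + 104.
Substituting into the trade_balance equation gives trade_balance = 12*tariff + 116.
Require 12*tariff + 116 ≤ 164, so tariff ≤ 4.
The largest integer in [0, 9] satisfying this is 4.

tariff = 4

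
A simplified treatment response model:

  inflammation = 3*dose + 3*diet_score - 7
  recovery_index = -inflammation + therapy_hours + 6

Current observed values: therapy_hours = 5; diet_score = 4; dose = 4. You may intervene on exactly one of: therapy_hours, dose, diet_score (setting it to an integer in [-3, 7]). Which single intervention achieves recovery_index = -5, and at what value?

set therapy_hours = 6

Intervening on therapy_hours: with other inputs at their observed values, recovery_index = therapy_hours - 11. Solving for -5 gives therapy_hours = 6, within [-3, 7].
Intervening on dose: recovery_index = -3*dose + 6. Reaching -5 requires dose = 11/3, not an integer.
Intervening on diet_score: recovery_index = -3*diet_score + 6. Reaching -5 requires diet_score = 11/3, not an integer.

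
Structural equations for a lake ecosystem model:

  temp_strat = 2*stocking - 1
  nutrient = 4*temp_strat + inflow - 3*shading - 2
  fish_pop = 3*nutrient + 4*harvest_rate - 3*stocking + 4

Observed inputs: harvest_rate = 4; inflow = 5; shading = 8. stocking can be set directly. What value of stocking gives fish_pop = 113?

stocking = 8

Substituting into the nutrient equation gives nutrient = 8*stocking - 25.
So fish_pop = 21*stocking - 55.
Solve 21*stocking - 55 = 113: stocking = (113 + 55) / 21 = 8.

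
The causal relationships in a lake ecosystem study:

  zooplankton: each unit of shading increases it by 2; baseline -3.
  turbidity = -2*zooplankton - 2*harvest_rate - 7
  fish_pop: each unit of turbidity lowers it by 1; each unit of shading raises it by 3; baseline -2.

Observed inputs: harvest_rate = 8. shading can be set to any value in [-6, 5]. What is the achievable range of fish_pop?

-27 to 50

Substituting into the turbidity equation gives turbidity = -4*shading - 17.
Substituting into the fish_pop equation gives fish_pop = 7*shading + 15.
Linear in shading, so extremes are at the endpoints: shading = -6 gives fish_pop = -27; shading = 5 gives fish_pop = 50.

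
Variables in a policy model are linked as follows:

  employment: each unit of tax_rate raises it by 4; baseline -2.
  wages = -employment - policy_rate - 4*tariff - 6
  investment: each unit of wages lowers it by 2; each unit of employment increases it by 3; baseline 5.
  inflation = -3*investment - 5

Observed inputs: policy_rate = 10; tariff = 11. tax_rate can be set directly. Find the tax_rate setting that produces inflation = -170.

Substituting into the wages equation gives wages = -4*tax_rate - 58.
investment becomes 20*tax_rate + 115.
inflation becomes -60*tax_rate - 350.
Solve -60*tax_rate - 350 = -170: tax_rate = (-170 + 350) / -60 = -3.

tax_rate = -3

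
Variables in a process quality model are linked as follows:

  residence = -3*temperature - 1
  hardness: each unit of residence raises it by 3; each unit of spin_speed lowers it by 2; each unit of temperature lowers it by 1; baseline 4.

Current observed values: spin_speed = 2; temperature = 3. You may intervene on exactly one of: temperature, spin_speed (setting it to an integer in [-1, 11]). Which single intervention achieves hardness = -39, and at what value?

Intervening on temperature: hardness = -10*temperature - 3. Reaching -39 requires temperature = 18/5, not an integer.
Intervening on spin_speed: with other inputs at their observed values, hardness = -2*spin_speed - 29. Solving for -39 gives spin_speed = 5, within [-1, 11].

set spin_speed = 5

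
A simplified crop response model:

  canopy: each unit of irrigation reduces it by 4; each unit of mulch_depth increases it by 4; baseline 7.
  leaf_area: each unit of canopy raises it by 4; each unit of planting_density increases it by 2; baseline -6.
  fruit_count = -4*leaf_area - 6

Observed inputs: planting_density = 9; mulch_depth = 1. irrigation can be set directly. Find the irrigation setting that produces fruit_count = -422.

irrigation = -3

Substituting into the canopy equation gives canopy = -4*irrigation + 11.
Substituting into the leaf_area equation gives leaf_area = -16*irrigation + 56.
So fruit_count = 64*irrigation - 230.
Solve 64*irrigation - 230 = -422: irrigation = (-422 + 230) / 64 = -3.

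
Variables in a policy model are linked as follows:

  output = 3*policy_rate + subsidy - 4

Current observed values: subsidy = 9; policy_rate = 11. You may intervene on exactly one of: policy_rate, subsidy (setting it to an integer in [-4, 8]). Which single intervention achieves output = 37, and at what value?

set subsidy = 8

Intervening on policy_rate: output = 3*policy_rate + 5. Reaching 37 requires policy_rate = 32/3, not an integer.
Intervening on subsidy: with other inputs at their observed values, output = subsidy + 29. Solving for 37 gives subsidy = 8, within [-4, 8].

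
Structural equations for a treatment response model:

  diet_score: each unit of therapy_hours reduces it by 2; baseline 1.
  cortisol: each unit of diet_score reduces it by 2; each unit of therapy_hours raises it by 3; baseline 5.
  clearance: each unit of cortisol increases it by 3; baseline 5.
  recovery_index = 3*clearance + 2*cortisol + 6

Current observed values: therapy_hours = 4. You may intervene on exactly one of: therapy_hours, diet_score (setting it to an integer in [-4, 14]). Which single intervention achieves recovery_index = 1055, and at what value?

Intervening on therapy_hours: with other inputs at their observed values, recovery_index = 77*therapy_hours + 54. Solving for 1055 gives therapy_hours = 13, within [-4, 14].
Intervening on diet_score: recovery_index = -22*diet_score + 208. Reaching 1055 requires diet_score = -77/2, not an integer.

set therapy_hours = 13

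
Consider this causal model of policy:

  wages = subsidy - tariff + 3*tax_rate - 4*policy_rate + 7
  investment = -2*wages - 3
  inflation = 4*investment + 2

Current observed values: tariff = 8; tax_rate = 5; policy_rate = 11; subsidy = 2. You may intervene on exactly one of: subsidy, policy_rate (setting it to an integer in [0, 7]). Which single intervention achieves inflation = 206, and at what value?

set subsidy = 3

Intervening on subsidy: with other inputs at their observed values, inflation = -8*subsidy + 230. Solving for 206 gives subsidy = 3, within [0, 7].
Intervening on policy_rate: inflation = 32*policy_rate - 138. Reaching 206 requires policy_rate = 43/4, not an integer.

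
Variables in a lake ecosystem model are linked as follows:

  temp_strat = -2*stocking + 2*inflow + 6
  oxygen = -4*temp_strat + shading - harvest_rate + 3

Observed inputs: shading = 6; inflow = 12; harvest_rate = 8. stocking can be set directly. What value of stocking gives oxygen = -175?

stocking = -7

Substituting into the temp_strat equation gives temp_strat = -2*stocking + 30.
Substituting into the oxygen equation gives oxygen = 8*stocking - 119.
Solve 8*stocking - 119 = -175: stocking = (-175 + 119) / 8 = -7.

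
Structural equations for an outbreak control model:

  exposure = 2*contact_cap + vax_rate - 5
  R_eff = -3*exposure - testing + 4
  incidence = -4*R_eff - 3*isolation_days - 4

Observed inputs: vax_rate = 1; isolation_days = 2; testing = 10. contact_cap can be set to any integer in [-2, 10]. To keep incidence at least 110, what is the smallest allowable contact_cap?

Substituting into the exposure equation gives exposure = 2*contact_cap - 4.
Substituting into the R_eff equation gives R_eff = -6*contact_cap + 6.
Substituting into the incidence equation gives incidence = 24*contact_cap - 34.
Require 24*contact_cap - 34 ≥ 110, so contact_cap ≥ 6.
The smallest integer in [-2, 10] satisfying this is 6.

contact_cap = 6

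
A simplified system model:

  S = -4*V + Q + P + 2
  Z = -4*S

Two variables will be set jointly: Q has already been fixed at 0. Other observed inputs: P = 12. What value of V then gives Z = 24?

With Q held at 0:
Substituting into the S equation gives S = -4*V + 14.
Z becomes 16*V - 56.
Solve 16*V - 56 = 24: V = (24 + 56) / 16 = 5.

V = 5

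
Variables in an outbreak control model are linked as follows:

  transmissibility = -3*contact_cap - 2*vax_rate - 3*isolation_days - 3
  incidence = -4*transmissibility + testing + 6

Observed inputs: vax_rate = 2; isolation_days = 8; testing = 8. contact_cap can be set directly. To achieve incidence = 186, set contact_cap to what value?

Substituting into the transmissibility equation gives transmissibility = -3*contact_cap - 31.
Substituting into the incidence equation gives incidence = 12*contact_cap + 138.
Solve 12*contact_cap + 138 = 186: contact_cap = (186 - 138) / 12 = 4.

contact_cap = 4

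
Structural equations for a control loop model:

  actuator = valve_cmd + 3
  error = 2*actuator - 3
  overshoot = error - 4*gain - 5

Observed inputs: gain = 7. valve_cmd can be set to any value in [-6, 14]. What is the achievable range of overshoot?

Substituting into the error equation gives error = 2*valve_cmd + 3.
Substituting into the overshoot equation gives overshoot = 2*valve_cmd - 30.
Linear in valve_cmd, so extremes are at the endpoints: valve_cmd = -6 gives overshoot = -42; valve_cmd = 14 gives overshoot = -2.

-42 to -2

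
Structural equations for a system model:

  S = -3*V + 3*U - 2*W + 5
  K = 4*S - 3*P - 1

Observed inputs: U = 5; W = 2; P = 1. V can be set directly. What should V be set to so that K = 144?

V = -7

Substituting into the S equation gives S = -3*V + 16.
Substituting into the K equation gives K = -12*V + 60.
Solve -12*V + 60 = 144: V = (144 - 60) / -12 = -7.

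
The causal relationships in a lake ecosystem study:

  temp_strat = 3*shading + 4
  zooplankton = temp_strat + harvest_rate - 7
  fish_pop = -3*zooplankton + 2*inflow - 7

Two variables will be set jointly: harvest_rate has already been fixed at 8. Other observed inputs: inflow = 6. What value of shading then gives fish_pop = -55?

With harvest_rate held at 8:
Substituting into the zooplankton equation gives zooplankton = 3*shading + 5.
fish_pop becomes -9*shading - 10.
Solve -9*shading - 10 = -55: shading = (-55 + 10) / -9 = 5.

shading = 5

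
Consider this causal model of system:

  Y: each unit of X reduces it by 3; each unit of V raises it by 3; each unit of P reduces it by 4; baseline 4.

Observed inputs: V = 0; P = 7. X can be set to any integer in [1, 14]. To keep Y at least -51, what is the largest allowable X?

Substituting into the Y equation gives Y = -3*X - 24.
Require -3*X - 24 ≥ -51, so X ≤ 9.
The largest integer in [1, 14] satisfying this is 9.

X = 9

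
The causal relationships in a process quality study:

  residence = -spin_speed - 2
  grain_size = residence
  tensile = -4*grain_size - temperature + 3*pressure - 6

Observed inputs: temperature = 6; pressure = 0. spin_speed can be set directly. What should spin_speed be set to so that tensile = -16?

Substituting into the grain_size equation gives grain_size = -spin_speed - 2.
This gives tensile = 4*spin_speed - 4.
Solve 4*spin_speed - 4 = -16: spin_speed = (-16 + 4) / 4 = -3.

spin_speed = -3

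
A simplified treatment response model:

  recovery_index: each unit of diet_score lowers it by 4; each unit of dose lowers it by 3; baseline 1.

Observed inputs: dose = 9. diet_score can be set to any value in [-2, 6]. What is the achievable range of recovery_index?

Substituting into the recovery_index equation gives recovery_index = -4*diet_score - 26.
Linear in diet_score, so extremes are at the endpoints: diet_score = -2 gives recovery_index = -18; diet_score = 6 gives recovery_index = -50.

-50 to -18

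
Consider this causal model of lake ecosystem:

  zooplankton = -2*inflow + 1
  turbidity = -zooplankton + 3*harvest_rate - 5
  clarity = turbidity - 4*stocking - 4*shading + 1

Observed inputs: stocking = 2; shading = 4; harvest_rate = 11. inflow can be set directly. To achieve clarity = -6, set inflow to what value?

Substituting into the turbidity equation gives turbidity = 2*inflow + 27.
Substituting into the clarity equation gives clarity = 2*inflow + 4.
Solve 2*inflow + 4 = -6: inflow = (-6 - 4) / 2 = -5.

inflow = -5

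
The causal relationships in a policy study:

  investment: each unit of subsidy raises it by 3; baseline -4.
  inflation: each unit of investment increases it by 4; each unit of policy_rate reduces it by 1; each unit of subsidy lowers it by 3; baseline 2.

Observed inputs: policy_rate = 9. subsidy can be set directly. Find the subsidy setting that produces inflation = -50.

Substituting into the inflation equation gives inflation = 9*subsidy - 23.
Solve 9*subsidy - 23 = -50: subsidy = (-50 + 23) / 9 = -3.

subsidy = -3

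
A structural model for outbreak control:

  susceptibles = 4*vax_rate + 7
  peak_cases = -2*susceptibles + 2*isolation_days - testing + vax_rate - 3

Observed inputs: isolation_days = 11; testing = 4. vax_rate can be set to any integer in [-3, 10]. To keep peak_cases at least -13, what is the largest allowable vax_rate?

vax_rate = 2

Substituting into the peak_cases equation gives peak_cases = -7*vax_rate + 1.
Require -7*vax_rate + 1 ≥ -13, so vax_rate ≤ 2.
The largest integer in [-3, 10] satisfying this is 2.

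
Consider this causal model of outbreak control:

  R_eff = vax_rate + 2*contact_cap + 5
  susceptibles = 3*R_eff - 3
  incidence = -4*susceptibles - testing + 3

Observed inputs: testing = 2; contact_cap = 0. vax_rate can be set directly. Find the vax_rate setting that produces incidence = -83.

vax_rate = 3

Substituting into the R_eff equation gives R_eff = vax_rate + 5.
Substituting into the susceptibles equation gives susceptibles = 3*vax_rate + 12.
So incidence = -12*vax_rate - 47.
Solve -12*vax_rate - 47 = -83: vax_rate = (-83 + 47) / -12 = 3.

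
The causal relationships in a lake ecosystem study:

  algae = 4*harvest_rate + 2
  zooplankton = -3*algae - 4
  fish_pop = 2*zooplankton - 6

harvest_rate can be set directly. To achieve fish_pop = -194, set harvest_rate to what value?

harvest_rate = 7

Substituting into the zooplankton equation gives zooplankton = -12*harvest_rate - 10.
fish_pop becomes -24*harvest_rate - 26.
Solve -24*harvest_rate - 26 = -194: harvest_rate = (-194 + 26) / -24 = 7.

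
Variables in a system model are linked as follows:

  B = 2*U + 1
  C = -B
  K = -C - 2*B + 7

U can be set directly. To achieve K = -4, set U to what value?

U = 5

Substituting into the C equation gives C = -2*U - 1.
Substituting into the K equation gives K = -2*U + 6.
Solve -2*U + 6 = -4: U = (-4 - 6) / -2 = 5.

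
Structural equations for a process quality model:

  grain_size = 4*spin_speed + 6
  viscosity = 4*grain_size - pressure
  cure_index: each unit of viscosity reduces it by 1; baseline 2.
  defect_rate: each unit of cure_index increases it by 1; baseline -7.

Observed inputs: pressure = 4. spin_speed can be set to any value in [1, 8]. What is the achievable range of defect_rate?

Substituting into the viscosity equation gives viscosity = 16*spin_speed + 20.
This gives cure_index = -16*spin_speed - 18.
So defect_rate = -16*spin_speed - 25.
Linear in spin_speed, so extremes are at the endpoints: spin_speed = 1 gives defect_rate = -41; spin_speed = 8 gives defect_rate = -153.

-153 to -41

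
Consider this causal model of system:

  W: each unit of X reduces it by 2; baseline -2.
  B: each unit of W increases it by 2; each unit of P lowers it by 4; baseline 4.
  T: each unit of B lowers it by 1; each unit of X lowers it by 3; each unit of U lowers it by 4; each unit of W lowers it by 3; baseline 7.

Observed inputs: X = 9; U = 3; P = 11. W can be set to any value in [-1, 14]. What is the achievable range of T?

-62 to 13

Intervening on W fixes its value directly, overriding its dependence on X.
Substituting into the B equation gives B = 2*W - 40.
Substituting into the T equation gives T = -5*W + 8.
Linear in W, so extremes are at the endpoints: W = -1 gives T = 13; W = 14 gives T = -62.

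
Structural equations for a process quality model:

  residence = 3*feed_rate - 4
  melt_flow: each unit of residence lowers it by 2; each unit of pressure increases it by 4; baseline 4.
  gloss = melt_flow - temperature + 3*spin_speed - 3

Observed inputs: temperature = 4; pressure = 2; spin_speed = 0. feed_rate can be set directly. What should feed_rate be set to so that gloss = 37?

Substituting into the melt_flow equation gives melt_flow = -6*feed_rate + 20.
gloss becomes -6*feed_rate + 13.
Solve -6*feed_rate + 13 = 37: feed_rate = (37 - 13) / -6 = -4.

feed_rate = -4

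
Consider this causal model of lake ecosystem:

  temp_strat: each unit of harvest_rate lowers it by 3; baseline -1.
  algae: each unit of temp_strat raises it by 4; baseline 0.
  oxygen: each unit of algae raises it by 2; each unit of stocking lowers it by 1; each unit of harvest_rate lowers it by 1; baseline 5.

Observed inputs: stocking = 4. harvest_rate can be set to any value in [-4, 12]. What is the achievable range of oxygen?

Substituting into the algae equation gives algae = -12*harvest_rate - 4.
So oxygen = -25*harvest_rate - 7.
Linear in harvest_rate, so extremes are at the endpoints: harvest_rate = -4 gives oxygen = 93; harvest_rate = 12 gives oxygen = -307.

-307 to 93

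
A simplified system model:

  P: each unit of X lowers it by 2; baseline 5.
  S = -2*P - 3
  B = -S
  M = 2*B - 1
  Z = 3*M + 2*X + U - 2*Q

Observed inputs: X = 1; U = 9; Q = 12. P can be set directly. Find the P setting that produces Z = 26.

Intervening on P fixes its value directly, overriding its dependence on X.
Substituting into the B equation gives B = 2*P + 3.
This gives M = 4*P + 5.
This gives Z = 12*P + 2.
Solve 12*P + 2 = 26: P = (26 - 2) / 12 = 2.

P = 2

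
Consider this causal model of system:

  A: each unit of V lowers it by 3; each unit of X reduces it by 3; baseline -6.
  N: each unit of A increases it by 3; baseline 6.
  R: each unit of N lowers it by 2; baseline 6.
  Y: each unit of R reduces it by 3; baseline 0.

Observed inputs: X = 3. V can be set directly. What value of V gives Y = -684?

V = 8

Substituting into the A equation gives A = -3*V - 15.
So N = -9*V - 39.
Substituting into the R equation gives R = 18*V + 84.
Y becomes -54*V - 252.
Solve -54*V - 252 = -684: V = (-684 + 252) / -54 = 8.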